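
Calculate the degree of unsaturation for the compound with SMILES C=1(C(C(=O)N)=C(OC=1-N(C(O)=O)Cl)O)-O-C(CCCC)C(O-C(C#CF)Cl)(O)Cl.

Molecular formula from the SMILES: C15H16Cl3FN2O8.
DoU = (2C + 2 + N − H − X)/2 = (2·15 + 2 + 2 − 16 − 4)/2 = 14/2 = 7.
(Structurally: 1 ring(s) + 6 π bond(s) = 7.)

7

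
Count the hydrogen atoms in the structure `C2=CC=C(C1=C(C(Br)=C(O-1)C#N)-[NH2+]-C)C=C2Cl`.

Hydrogens are implicit in SMILES; fill each atom to its normal valence:
  6 × C (aromatic): no H
  4 × C (aromatic): 1 H each → 4
  1 × Br: no H
  1 × C: 3 H
  1 × C: no H
  1 × Cl: no H
  1 × N (charge +1): 2 H
  1 × N: no H
  1 × O (aromatic): no H
  Total hydrogens = 9.

9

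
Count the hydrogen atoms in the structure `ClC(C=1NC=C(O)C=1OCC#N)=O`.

Hydrogens are implicit in SMILES; fill each atom to its normal valence:
  3 × C (aromatic): no H
  2 × C: no H
  2 × O: no H
  1 × C: 2 H
  1 × C (aromatic): 1 H
  1 × Cl: no H
  1 × N (aromatic): 1 H
  1 × N: no H
  1 × O: 1 H
  Total hydrogens = 5.

5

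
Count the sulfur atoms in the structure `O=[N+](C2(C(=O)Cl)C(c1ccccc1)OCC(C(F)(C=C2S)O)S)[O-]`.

2

The symbol for sulfur appears 2 times in the SMILES.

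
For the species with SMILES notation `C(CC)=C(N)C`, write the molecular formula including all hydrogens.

Heavy atoms from the SMILES: 5 C, 1 N.
Implicit hydrogens by atom environment:
  2 × C: 3 H each → 6
  1 × C: 2 H
  1 × C: 1 H
  1 × C: no H
  1 × N: 2 H
  Total hydrogens = 11.
Molecular formula: C5H11N

C5H11N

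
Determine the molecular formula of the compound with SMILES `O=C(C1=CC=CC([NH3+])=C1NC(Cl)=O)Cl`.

Heavy atoms from the SMILES: 8 C, 2 Cl, 2 N, 2 O.
Implicit hydrogens by atom environment:
  3 × C (aromatic): 1 H each → 3
  3 × C (aromatic): no H
  2 × C: no H
  2 × Cl: no H
  2 × O: no H
  1 × N (charge +1): 3 H
  1 × N: 1 H
  Total hydrogens = 7.
Net charge +1.
Molecular formula: C8H7Cl2N2O2+

C8H7Cl2N2O2+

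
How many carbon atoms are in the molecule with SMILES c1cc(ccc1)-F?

6

The symbol for carbon appears 6 times in the SMILES. Lowercase c denotes aromatic carbon and counts toward C.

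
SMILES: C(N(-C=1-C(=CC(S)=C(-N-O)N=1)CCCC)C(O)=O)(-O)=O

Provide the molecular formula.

C11H15N3O5S

Heavy atoms from the SMILES: 11 C, 3 N, 5 O, 1 S.
Implicit hydrogens by atom environment:
  4 × C (aromatic): no H
  3 × C: 2 H each → 6
  3 × O: 1 H each → 3
  2 × C: no H
  2 × O: no H
  1 × C: 3 H
  1 × C (aromatic): 1 H
  1 × N: 1 H
  1 × N (aromatic): no H
  1 × N: no H
  1 × S: 1 H
  Total hydrogens = 15.
Molecular formula: C11H15N3O5S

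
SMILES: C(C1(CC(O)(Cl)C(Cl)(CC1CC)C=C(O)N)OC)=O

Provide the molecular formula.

Heavy atoms from the SMILES: 12 C, 2 Cl, 1 N, 4 O.
Implicit hydrogens by atom environment:
  4 × C: no H
  3 × C: 2 H each → 6
  3 × C: 1 H each → 3
  2 × C: 3 H each → 6
  2 × Cl: no H
  2 × O: 1 H each → 2
  2 × O: no H
  1 × N: 2 H
  Total hydrogens = 19.
Molecular formula: C12H19Cl2NO4

C12H19Cl2NO4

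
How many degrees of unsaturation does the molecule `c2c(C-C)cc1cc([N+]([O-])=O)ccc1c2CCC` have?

Molecular formula from the SMILES: C15H17NO2.
DoU = (2C + 2 + N − H − X)/2 = (2·15 + 2 + 1 − 17 − 0)/2 = 16/2 = 8.
(Structurally: 2 ring(s) + 6 π bond(s) = 8.)

8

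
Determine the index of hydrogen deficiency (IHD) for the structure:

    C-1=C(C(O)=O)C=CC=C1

Molecular formula from the SMILES: C7H6O2.
DoU = (2C + 2 + N − H − X)/2 = (2·7 + 2 + 0 − 6 − 0)/2 = 10/2 = 5.
(Structurally: 1 ring(s) + 4 π bond(s) = 5.)

5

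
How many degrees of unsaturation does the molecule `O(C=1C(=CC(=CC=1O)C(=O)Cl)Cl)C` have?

5

Molecular formula from the SMILES: C8H6Cl2O3.
DoU = (2C + 2 + N − H − X)/2 = (2·8 + 2 + 0 − 6 − 2)/2 = 10/2 = 5.
(Structurally: 1 ring(s) + 4 π bond(s) = 5.)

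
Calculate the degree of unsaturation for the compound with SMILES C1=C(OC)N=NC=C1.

Molecular formula from the SMILES: C5H6N2O.
DoU = (2C + 2 + N − H − X)/2 = (2·5 + 2 + 2 − 6 − 0)/2 = 8/2 = 4.
(Structurally: 1 ring(s) + 3 π bond(s) = 4.)

4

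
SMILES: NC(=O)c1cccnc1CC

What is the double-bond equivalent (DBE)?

5

Molecular formula from the SMILES: C8H10N2O.
DoU = (2C + 2 + N − H − X)/2 = (2·8 + 2 + 2 − 10 − 0)/2 = 10/2 = 5.
(Structurally: 1 ring(s) + 4 π bond(s) = 5.)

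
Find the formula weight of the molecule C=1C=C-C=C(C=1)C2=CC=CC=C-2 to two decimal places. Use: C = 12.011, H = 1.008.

154.21

Molecular formula: C12H10.
M = 12×12.011 + 10×1.008 = 154.21 g/mol.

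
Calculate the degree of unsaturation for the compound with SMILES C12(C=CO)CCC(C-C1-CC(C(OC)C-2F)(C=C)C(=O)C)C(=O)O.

Molecular formula from the SMILES: C18H25FO5.
DoU = (2C + 2 + N − H − X)/2 = (2·18 + 2 + 0 − 25 − 1)/2 = 12/2 = 6.
(Structurally: 2 ring(s) + 4 π bond(s) = 6.)

6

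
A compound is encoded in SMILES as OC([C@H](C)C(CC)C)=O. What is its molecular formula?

C7H14O2

Heavy atoms from the SMILES: 7 C, 2 O.
Implicit hydrogens by atom environment:
  3 × C: 3 H each → 9
  2 × C: 1 H each → 2
  1 × C: 2 H
  1 × C: no H
  1 × O: 1 H
  1 × O: no H
  Total hydrogens = 14.
Molecular formula: C7H14O2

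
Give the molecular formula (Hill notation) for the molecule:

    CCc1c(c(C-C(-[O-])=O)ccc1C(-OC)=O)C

C13H15O4-

Heavy atoms from the SMILES: 13 C, 4 O.
Implicit hydrogens by atom environment:
  4 × C (aromatic): no H
  3 × C: 3 H each → 9
  3 × O: no H
  2 × C: 2 H each → 4
  2 × C (aromatic): 1 H each → 2
  2 × C: no H
  1 × O (charge -1): no H
  Total hydrogens = 15.
Net charge -1.
Molecular formula: C13H15O4-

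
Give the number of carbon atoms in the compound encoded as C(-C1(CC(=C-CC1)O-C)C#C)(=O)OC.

The symbol for carbon appears 11 times in the SMILES.

11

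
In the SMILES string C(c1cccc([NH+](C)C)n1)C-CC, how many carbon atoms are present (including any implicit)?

The symbol for carbon appears 11 times in the SMILES. Lowercase c denotes aromatic carbon and counts toward C.

11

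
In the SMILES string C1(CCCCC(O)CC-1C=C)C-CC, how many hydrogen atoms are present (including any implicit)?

24

Hydrogens are implicit in SMILES; fill each atom to its normal valence:
  8 × C: 2 H each → 16
  4 × C: 1 H each → 4
  1 × C: 3 H
  1 × O: 1 H
  Total hydrogens = 24.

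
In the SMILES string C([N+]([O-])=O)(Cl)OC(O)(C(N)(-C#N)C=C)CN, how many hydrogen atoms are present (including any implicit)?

11

Hydrogens are implicit in SMILES; fill each atom to its normal valence:
  3 × C: no H
  2 × C: 2 H each → 4
  2 × C: 1 H each → 2
  2 × N: 2 H each → 4
  2 × O: no H
  1 × Cl: no H
  1 × N: no H
  1 × N (charge +1): no H
  1 × O: 1 H
  1 × O (charge -1): no H
  Total hydrogens = 11.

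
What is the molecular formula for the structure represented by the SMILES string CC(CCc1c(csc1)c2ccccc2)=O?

Heavy atoms from the SMILES: 14 C, 1 O, 1 S.
Implicit hydrogens by atom environment:
  7 × C (aromatic): 1 H each → 7
  3 × C (aromatic): no H
  2 × C: 2 H each → 4
  1 × C: 3 H
  1 × C: no H
  1 × O: no H
  1 × S (aromatic): no H
  Total hydrogens = 14.
Molecular formula: C14H14OS

C14H14OS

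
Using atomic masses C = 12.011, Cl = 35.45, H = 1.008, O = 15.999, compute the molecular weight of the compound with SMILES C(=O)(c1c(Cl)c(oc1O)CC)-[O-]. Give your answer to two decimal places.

189.57

Molecular formula: C7H6ClO4-.
M = 7×12.011 + 1×35.45 + 6×1.008 + 4×15.999 = 189.57 g/mol.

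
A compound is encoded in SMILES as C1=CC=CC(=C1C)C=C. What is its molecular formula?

Heavy atoms from the SMILES: 9 C.
Implicit hydrogens by atom environment:
  4 × C (aromatic): 1 H each → 4
  2 × C (aromatic): no H
  1 × C: 3 H
  1 × C: 2 H
  1 × C: 1 H
  Total hydrogens = 10.
Molecular formula: C9H10

C9H10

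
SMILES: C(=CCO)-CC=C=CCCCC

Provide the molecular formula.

Heavy atoms from the SMILES: 11 C, 1 O.
Implicit hydrogens by atom environment:
  5 × C: 2 H each → 10
  4 × C: 1 H each → 4
  1 × C: 3 H
  1 × C: no H
  1 × O: 1 H
  Total hydrogens = 18.
Molecular formula: C11H18O

C11H18O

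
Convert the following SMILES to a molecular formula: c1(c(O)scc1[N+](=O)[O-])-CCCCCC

C10H15NO3S

Heavy atoms from the SMILES: 10 C, 1 N, 3 O, 1 S.
Implicit hydrogens by atom environment:
  5 × C: 2 H each → 10
  3 × C (aromatic): no H
  1 × C: 3 H
  1 × C (aromatic): 1 H
  1 × N (charge +1): no H
  1 × O: 1 H
  1 × O: no H
  1 × O (charge -1): no H
  1 × S (aromatic): no H
  Total hydrogens = 15.
Molecular formula: C10H15NO3S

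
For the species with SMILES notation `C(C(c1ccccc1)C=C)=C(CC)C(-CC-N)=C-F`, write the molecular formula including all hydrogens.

Heavy atoms from the SMILES: 17 C, 1 F, 1 N.
Implicit hydrogens by atom environment:
  5 × C (aromatic): 1 H each → 5
  4 × C: 2 H each → 8
  4 × C: 1 H each → 4
  2 × C: no H
  1 × C: 3 H
  1 × C (aromatic): no H
  1 × F: no H
  1 × N: 2 H
  Total hydrogens = 22.
Molecular formula: C17H22FN

C17H22FN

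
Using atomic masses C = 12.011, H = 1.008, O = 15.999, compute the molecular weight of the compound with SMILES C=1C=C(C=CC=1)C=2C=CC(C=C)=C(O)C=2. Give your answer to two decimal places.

196.25

Molecular formula: C14H12O.
M = 14×12.011 + 12×1.008 + 1×15.999 = 196.25 g/mol.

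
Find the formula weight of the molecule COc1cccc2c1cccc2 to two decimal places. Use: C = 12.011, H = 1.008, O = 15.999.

Molecular formula: C11H10O.
M = 11×12.011 + 10×1.008 + 1×15.999 = 158.20 g/mol.

158.20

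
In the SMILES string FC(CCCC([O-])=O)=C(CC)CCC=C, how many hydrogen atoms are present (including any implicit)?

Hydrogens are implicit in SMILES; fill each atom to its normal valence:
  7 × C: 2 H each → 14
  3 × C: no H
  1 × C: 3 H
  1 × C: 1 H
  1 × F: no H
  1 × O: no H
  1 × O (charge -1): no H
  Total hydrogens = 18.

18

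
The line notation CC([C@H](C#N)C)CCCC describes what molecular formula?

Heavy atoms from the SMILES: 9 C, 1 N.
Implicit hydrogens by atom environment:
  3 × C: 3 H each → 9
  3 × C: 2 H each → 6
  2 × C: 1 H each → 2
  1 × C: no H
  1 × N: no H
  Total hydrogens = 17.
Molecular formula: C9H17N

C9H17N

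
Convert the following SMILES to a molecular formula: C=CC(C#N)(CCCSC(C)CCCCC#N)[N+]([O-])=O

Heavy atoms from the SMILES: 14 C, 3 N, 2 O, 1 S.
Implicit hydrogens by atom environment:
  8 × C: 2 H each → 16
  3 × C: no H
  2 × C: 1 H each → 2
  2 × N: no H
  1 × C: 3 H
  1 × N (charge +1): no H
  1 × O: no H
  1 × O (charge -1): no H
  1 × S: no H
  Total hydrogens = 21.
Molecular formula: C14H21N3O2S

C14H21N3O2S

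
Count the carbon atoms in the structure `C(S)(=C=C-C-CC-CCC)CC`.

The symbol for carbon appears 11 times in the SMILES.

11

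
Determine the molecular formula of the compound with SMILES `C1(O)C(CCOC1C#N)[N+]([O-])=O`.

Heavy atoms from the SMILES: 6 C, 2 N, 4 O.
Implicit hydrogens by atom environment:
  3 × C: 1 H each → 3
  2 × C: 2 H each → 4
  2 × O: no H
  1 × C: no H
  1 × N (charge +1): no H
  1 × N: no H
  1 × O: 1 H
  1 × O (charge -1): no H
  Total hydrogens = 8.
Molecular formula: C6H8N2O4

C6H8N2O4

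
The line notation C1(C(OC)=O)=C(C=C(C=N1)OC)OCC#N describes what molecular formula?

Heavy atoms from the SMILES: 10 C, 2 N, 4 O.
Implicit hydrogens by atom environment:
  4 × O: no H
  3 × C (aromatic): no H
  2 × C: 3 H each → 6
  2 × C (aromatic): 1 H each → 2
  2 × C: no H
  1 × C: 2 H
  1 × N (aromatic): no H
  1 × N: no H
  Total hydrogens = 10.
Molecular formula: C10H10N2O4

C10H10N2O4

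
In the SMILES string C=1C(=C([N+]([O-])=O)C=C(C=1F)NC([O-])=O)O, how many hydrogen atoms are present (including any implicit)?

4

Hydrogens are implicit in SMILES; fill each atom to its normal valence:
  4 × C (aromatic): no H
  2 × C (aromatic): 1 H each → 2
  2 × O: no H
  2 × O (charge -1): no H
  1 × C: no H
  1 × F: no H
  1 × N: 1 H
  1 × N (charge +1): no H
  1 × O: 1 H
  Total hydrogens = 4.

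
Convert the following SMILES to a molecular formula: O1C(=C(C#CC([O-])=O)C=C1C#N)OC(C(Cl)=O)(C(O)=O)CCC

C14H9ClNO7-

Heavy atoms from the SMILES: 14 C, 1 Cl, 1 N, 7 O.
Implicit hydrogens by atom environment:
  7 × C: no H
  4 × O: no H
  3 × C (aromatic): no H
  2 × C: 2 H each → 4
  1 × C: 3 H
  1 × C (aromatic): 1 H
  1 × Cl: no H
  1 × N: no H
  1 × O: 1 H
  1 × O (aromatic): no H
  1 × O (charge -1): no H
  Total hydrogens = 9.
Net charge -1.
Molecular formula: C14H9ClNO7-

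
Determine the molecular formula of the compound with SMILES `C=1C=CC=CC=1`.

Heavy atoms from the SMILES: 6 C.
Implicit hydrogens by atom environment:
  6 × C (aromatic): 1 H each → 6
  Total hydrogens = 6.
Molecular formula: C6H6

C6H6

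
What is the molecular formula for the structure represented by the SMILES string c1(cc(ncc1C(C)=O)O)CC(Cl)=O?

C9H8ClNO3

Heavy atoms from the SMILES: 9 C, 1 Cl, 1 N, 3 O.
Implicit hydrogens by atom environment:
  3 × C (aromatic): no H
  2 × C (aromatic): 1 H each → 2
  2 × C: no H
  2 × O: no H
  1 × C: 3 H
  1 × C: 2 H
  1 × Cl: no H
  1 × N (aromatic): no H
  1 × O: 1 H
  Total hydrogens = 8.
Molecular formula: C9H8ClNO3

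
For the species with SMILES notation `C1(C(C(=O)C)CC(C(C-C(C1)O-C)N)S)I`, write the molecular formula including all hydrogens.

Heavy atoms from the SMILES: 11 C, 1 I, 1 N, 2 O, 1 S.
Implicit hydrogens by atom environment:
  5 × C: 1 H each → 5
  3 × C: 2 H each → 6
  2 × C: 3 H each → 6
  2 × O: no H
  1 × C: no H
  1 × I: no H
  1 × N: 2 H
  1 × S: 1 H
  Total hydrogens = 20.
Molecular formula: C11H20INO2S

C11H20INO2S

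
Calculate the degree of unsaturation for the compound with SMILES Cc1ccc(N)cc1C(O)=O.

Molecular formula from the SMILES: C8H9NO2.
DoU = (2C + 2 + N − H − X)/2 = (2·8 + 2 + 1 − 9 − 0)/2 = 10/2 = 5.
(Structurally: 1 ring(s) + 4 π bond(s) = 5.)

5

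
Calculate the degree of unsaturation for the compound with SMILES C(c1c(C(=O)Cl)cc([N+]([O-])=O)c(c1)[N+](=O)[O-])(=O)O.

8

Molecular formula from the SMILES: C8H3ClN2O7.
DoU = (2C + 2 + N − H − X)/2 = (2·8 + 2 + 2 − 3 − 1)/2 = 16/2 = 8.
(Structurally: 1 ring(s) + 7 π bond(s) = 8.)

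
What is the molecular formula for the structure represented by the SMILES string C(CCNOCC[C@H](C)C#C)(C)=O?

Heavy atoms from the SMILES: 10 C, 1 N, 2 O.
Implicit hydrogens by atom environment:
  4 × C: 2 H each → 8
  2 × C: 3 H each → 6
  2 × C: 1 H each → 2
  2 × C: no H
  2 × O: no H
  1 × N: 1 H
  Total hydrogens = 17.
Molecular formula: C10H17NO2

C10H17NO2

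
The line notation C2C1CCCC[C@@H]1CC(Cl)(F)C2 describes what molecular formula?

C10H16ClF

Heavy atoms from the SMILES: 10 C, 1 Cl, 1 F.
Implicit hydrogens by atom environment:
  7 × C: 2 H each → 14
  2 × C: 1 H each → 2
  1 × C: no H
  1 × Cl: no H
  1 × F: no H
  Total hydrogens = 16.
Molecular formula: C10H16ClF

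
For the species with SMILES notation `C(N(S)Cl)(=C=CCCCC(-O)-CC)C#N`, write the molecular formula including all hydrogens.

Heavy atoms from the SMILES: 10 C, 1 Cl, 2 N, 1 O, 1 S.
Implicit hydrogens by atom environment:
  4 × C: 2 H each → 8
  3 × C: no H
  2 × C: 1 H each → 2
  2 × N: no H
  1 × C: 3 H
  1 × Cl: no H
  1 × O: 1 H
  1 × S: 1 H
  Total hydrogens = 15.
Molecular formula: C10H15ClN2OS

C10H15ClN2OS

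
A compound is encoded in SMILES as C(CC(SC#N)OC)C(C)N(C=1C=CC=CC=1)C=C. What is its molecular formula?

Heavy atoms from the SMILES: 15 C, 2 N, 1 O, 1 S.
Implicit hydrogens by atom environment:
  5 × C (aromatic): 1 H each → 5
  3 × C: 2 H each → 6
  3 × C: 1 H each → 3
  2 × C: 3 H each → 6
  2 × N: no H
  1 × C: no H
  1 × C (aromatic): no H
  1 × O: no H
  1 × S: no H
  Total hydrogens = 20.
Molecular formula: C15H20N2OS

C15H20N2OS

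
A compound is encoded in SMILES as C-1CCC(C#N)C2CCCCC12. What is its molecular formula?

Heavy atoms from the SMILES: 11 C, 1 N.
Implicit hydrogens by atom environment:
  7 × C: 2 H each → 14
  3 × C: 1 H each → 3
  1 × C: no H
  1 × N: no H
  Total hydrogens = 17.
Molecular formula: C11H17N

C11H17N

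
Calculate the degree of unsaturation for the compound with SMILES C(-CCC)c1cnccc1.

Molecular formula from the SMILES: C9H13N.
DoU = (2C + 2 + N − H − X)/2 = (2·9 + 2 + 1 − 13 − 0)/2 = 8/2 = 4.
(Structurally: 1 ring(s) + 3 π bond(s) = 4.)

4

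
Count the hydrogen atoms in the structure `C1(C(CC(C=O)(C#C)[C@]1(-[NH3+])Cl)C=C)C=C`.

Hydrogens are implicit in SMILES; fill each atom to its normal valence:
  6 × C: 1 H each → 6
  3 × C: 2 H each → 6
  3 × C: no H
  1 × Cl: no H
  1 × N (charge +1): 3 H
  1 × O: no H
  Total hydrogens = 15.

15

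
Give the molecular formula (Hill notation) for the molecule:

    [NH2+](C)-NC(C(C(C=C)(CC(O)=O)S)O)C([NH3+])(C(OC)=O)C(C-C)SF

Heavy atoms from the SMILES: 14 C, 1 F, 3 N, 5 O, 2 S.
Implicit hydrogens by atom environment:
  4 × C: 1 H each → 4
  4 × C: no H
  3 × C: 3 H each → 9
  3 × C: 2 H each → 6
  3 × O: no H
  2 × O: 1 H each → 2
  1 × F: no H
  1 × N (charge +1): 3 H
  1 × N (charge +1): 2 H
  1 × N: 1 H
  1 × S: 1 H
  1 × S: no H
  Total hydrogens = 28.
Net charge +2.
Molecular formula: [C14H28FN3O5S2]2+

[C14H28FN3O5S2]2+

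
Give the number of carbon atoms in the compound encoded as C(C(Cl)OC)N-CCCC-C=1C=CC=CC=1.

The symbol for carbon appears 13 times in the SMILES. (Cl is a single chlorine, not C + l.)

13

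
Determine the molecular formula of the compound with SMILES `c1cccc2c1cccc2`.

C10H8

Heavy atoms from the SMILES: 10 C.
Implicit hydrogens by atom environment:
  8 × C (aromatic): 1 H each → 8
  2 × C (aromatic): no H
  Total hydrogens = 8.
Molecular formula: C10H8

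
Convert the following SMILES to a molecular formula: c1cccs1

C4H4S

Heavy atoms from the SMILES: 4 C, 1 S.
Implicit hydrogens by atom environment:
  4 × C (aromatic): 1 H each → 4
  1 × S (aromatic): no H
  Total hydrogens = 4.
Molecular formula: C4H4S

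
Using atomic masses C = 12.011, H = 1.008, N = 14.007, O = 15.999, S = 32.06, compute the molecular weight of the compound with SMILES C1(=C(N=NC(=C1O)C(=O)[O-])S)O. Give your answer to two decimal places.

Molecular formula: C5H3N2O4S-.
M = 5×12.011 + 3×1.008 + 2×14.007 + 4×15.999 + 1×32.06 = 187.15 g/mol.

187.15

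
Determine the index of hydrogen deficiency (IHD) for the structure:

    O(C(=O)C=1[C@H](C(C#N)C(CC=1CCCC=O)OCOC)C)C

Molecular formula from the SMILES: C16H23NO5.
DoU = (2C + 2 + N − H − X)/2 = (2·16 + 2 + 1 − 23 − 0)/2 = 12/2 = 6.
(Structurally: 1 ring(s) + 5 π bond(s) = 6.)

6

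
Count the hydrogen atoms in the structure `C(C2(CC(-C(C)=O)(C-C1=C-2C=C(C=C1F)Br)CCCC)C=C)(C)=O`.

Hydrogens are implicit in SMILES; fill each atom to its normal valence:
  6 × C: 2 H each → 12
  4 × C (aromatic): no H
  4 × C: no H
  3 × C: 3 H each → 9
  2 × C (aromatic): 1 H each → 2
  2 × O: no H
  1 × Br: no H
  1 × C: 1 H
  1 × F: no H
  Total hydrogens = 24.

24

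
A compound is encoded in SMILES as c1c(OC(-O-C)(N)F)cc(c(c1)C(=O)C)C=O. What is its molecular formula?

C11H12FNO4

Heavy atoms from the SMILES: 11 C, 1 F, 1 N, 4 O.
Implicit hydrogens by atom environment:
  4 × O: no H
  3 × C (aromatic): 1 H each → 3
  3 × C (aromatic): no H
  2 × C: 3 H each → 6
  2 × C: no H
  1 × C: 1 H
  1 × F: no H
  1 × N: 2 H
  Total hydrogens = 12.
Molecular formula: C11H12FNO4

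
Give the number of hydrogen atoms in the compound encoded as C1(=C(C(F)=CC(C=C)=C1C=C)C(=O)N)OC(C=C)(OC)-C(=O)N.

17

Hydrogens are implicit in SMILES; fill each atom to its normal valence:
  5 × C (aromatic): no H
  4 × O: no H
  3 × C: 2 H each → 6
  3 × C: 1 H each → 3
  3 × C: no H
  2 × N: 2 H each → 4
  1 × C: 3 H
  1 × C (aromatic): 1 H
  1 × F: no H
  Total hydrogens = 17.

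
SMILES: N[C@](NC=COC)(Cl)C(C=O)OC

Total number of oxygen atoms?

3

The symbol for oxygen appears 3 times in the SMILES.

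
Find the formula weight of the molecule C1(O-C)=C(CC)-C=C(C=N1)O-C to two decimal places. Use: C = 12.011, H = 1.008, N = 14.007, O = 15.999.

167.21

Molecular formula: C9H13NO2.
M = 9×12.011 + 13×1.008 + 1×14.007 + 2×15.999 = 167.21 g/mol.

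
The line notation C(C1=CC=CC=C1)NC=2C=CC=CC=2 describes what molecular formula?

Heavy atoms from the SMILES: 13 C, 1 N.
Implicit hydrogens by atom environment:
  10 × C (aromatic): 1 H each → 10
  2 × C (aromatic): no H
  1 × C: 2 H
  1 × N: 1 H
  Total hydrogens = 13.
Molecular formula: C13H13N

C13H13N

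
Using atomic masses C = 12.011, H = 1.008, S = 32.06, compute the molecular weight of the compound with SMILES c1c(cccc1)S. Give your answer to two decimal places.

Molecular formula: C6H6S.
M = 6×12.011 + 6×1.008 + 1×32.06 = 110.17 g/mol.

110.17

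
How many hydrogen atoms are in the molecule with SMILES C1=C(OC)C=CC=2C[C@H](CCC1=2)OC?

16

Hydrogens are implicit in SMILES; fill each atom to its normal valence:
  3 × C: 2 H each → 6
  3 × C (aromatic): 1 H each → 3
  3 × C (aromatic): no H
  2 × C: 3 H each → 6
  2 × O: no H
  1 × C: 1 H
  Total hydrogens = 16.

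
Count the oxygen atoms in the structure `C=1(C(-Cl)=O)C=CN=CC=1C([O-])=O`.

3

The symbol for oxygen appears 3 times in the SMILES.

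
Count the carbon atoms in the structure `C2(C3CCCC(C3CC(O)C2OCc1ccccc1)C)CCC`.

21

The symbol for carbon appears 21 times in the SMILES. Lowercase c denotes aromatic carbon and counts toward C.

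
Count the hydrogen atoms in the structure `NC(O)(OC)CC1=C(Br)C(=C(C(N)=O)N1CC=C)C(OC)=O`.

18

Hydrogens are implicit in SMILES; fill each atom to its normal valence:
  4 × C (aromatic): no H
  4 × O: no H
  3 × C: 2 H each → 6
  3 × C: no H
  2 × C: 3 H each → 6
  2 × N: 2 H each → 4
  1 × Br: no H
  1 × C: 1 H
  1 × N (aromatic): no H
  1 × O: 1 H
  Total hydrogens = 18.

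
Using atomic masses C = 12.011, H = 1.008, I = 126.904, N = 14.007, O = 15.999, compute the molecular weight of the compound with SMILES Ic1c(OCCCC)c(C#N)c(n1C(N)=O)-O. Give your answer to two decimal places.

Molecular formula: C10H12IN3O3.
M = 10×12.011 + 12×1.008 + 1×126.904 + 3×14.007 + 3×15.999 = 349.13 g/mol.

349.13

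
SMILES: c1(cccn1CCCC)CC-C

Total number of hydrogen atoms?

Hydrogens are implicit in SMILES; fill each atom to its normal valence:
  5 × C: 2 H each → 10
  3 × C (aromatic): 1 H each → 3
  2 × C: 3 H each → 6
  1 × C (aromatic): no H
  1 × N (aromatic): no H
  Total hydrogens = 19.

19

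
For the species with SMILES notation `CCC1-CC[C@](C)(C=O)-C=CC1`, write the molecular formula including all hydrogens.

C11H18O

Heavy atoms from the SMILES: 11 C, 1 O.
Implicit hydrogens by atom environment:
  4 × C: 2 H each → 8
  4 × C: 1 H each → 4
  2 × C: 3 H each → 6
  1 × C: no H
  1 × O: no H
  Total hydrogens = 18.
Molecular formula: C11H18O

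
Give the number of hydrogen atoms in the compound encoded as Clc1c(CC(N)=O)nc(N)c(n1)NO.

Hydrogens are implicit in SMILES; fill each atom to its normal valence:
  4 × C (aromatic): no H
  2 × N: 2 H each → 4
  2 × N (aromatic): no H
  1 × C: 2 H
  1 × C: no H
  1 × Cl: no H
  1 × N: 1 H
  1 × O: 1 H
  1 × O: no H
  Total hydrogens = 8.

8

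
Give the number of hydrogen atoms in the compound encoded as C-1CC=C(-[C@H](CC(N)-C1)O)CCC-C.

23

Hydrogens are implicit in SMILES; fill each atom to its normal valence:
  7 × C: 2 H each → 14
  3 × C: 1 H each → 3
  1 × C: 3 H
  1 × C: no H
  1 × N: 2 H
  1 × O: 1 H
  Total hydrogens = 23.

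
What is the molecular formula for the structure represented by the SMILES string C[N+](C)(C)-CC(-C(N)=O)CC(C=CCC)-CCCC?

C16H33N2O+

Heavy atoms from the SMILES: 16 C, 2 N, 1 O.
Implicit hydrogens by atom environment:
  6 × C: 2 H each → 12
  5 × C: 3 H each → 15
  4 × C: 1 H each → 4
  1 × C: no H
  1 × N: 2 H
  1 × N (charge +1): no H
  1 × O: no H
  Total hydrogens = 33.
Net charge +1.
Molecular formula: C16H33N2O+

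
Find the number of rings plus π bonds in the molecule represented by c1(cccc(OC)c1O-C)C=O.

Molecular formula from the SMILES: C9H10O3.
DoU = (2C + 2 + N − H − X)/2 = (2·9 + 2 + 0 − 10 − 0)/2 = 10/2 = 5.
(Structurally: 1 ring(s) + 4 π bond(s) = 5.)

5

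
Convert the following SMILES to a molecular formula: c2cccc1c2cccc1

C10H8

Heavy atoms from the SMILES: 10 C.
Implicit hydrogens by atom environment:
  8 × C (aromatic): 1 H each → 8
  2 × C (aromatic): no H
  Total hydrogens = 8.
Molecular formula: C10H8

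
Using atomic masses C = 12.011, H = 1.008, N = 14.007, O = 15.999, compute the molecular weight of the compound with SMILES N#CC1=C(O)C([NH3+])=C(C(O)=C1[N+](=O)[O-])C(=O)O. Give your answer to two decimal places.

240.15

Molecular formula: C8H6N3O6+.
M = 8×12.011 + 6×1.008 + 3×14.007 + 6×15.999 = 240.15 g/mol.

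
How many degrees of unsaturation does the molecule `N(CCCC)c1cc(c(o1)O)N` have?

3

Molecular formula from the SMILES: C8H14N2O2.
DoU = (2C + 2 + N − H − X)/2 = (2·8 + 2 + 2 − 14 − 0)/2 = 6/2 = 3.
(Structurally: 1 ring(s) + 2 π bond(s) = 3.)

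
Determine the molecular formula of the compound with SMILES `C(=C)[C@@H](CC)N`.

Heavy atoms from the SMILES: 5 C, 1 N.
Implicit hydrogens by atom environment:
  2 × C: 2 H each → 4
  2 × C: 1 H each → 2
  1 × C: 3 H
  1 × N: 2 H
  Total hydrogens = 11.
Molecular formula: C5H11N

C5H11N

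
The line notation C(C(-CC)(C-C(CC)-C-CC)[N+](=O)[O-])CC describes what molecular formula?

C13H27NO2

Heavy atoms from the SMILES: 13 C, 1 N, 2 O.
Implicit hydrogens by atom environment:
  7 × C: 2 H each → 14
  4 × C: 3 H each → 12
  1 × C: 1 H
  1 × C: no H
  1 × N (charge +1): no H
  1 × O: no H
  1 × O (charge -1): no H
  Total hydrogens = 27.
Molecular formula: C13H27NO2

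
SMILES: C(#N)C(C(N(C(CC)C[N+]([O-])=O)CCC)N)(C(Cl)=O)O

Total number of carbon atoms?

The symbol for carbon appears 11 times in the SMILES. (Cl is a single chlorine, not C + l.)

11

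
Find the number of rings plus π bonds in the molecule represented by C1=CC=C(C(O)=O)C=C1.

5

Molecular formula from the SMILES: C7H6O2.
DoU = (2C + 2 + N − H − X)/2 = (2·7 + 2 + 0 − 6 − 0)/2 = 10/2 = 5.
(Structurally: 1 ring(s) + 4 π bond(s) = 5.)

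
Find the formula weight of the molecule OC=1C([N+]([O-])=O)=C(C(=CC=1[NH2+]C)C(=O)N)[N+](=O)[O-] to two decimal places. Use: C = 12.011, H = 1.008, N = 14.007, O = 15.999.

257.18

Molecular formula: C8H9N4O6+.
M = 8×12.011 + 9×1.008 + 4×14.007 + 6×15.999 = 257.18 g/mol.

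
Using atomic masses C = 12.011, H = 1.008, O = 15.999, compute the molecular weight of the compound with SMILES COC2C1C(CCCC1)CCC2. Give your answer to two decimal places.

Molecular formula: C11H20O.
M = 11×12.011 + 20×1.008 + 1×15.999 = 168.28 g/mol.

168.28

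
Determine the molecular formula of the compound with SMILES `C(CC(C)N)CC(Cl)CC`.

C8H18ClN

Heavy atoms from the SMILES: 8 C, 1 Cl, 1 N.
Implicit hydrogens by atom environment:
  4 × C: 2 H each → 8
  2 × C: 3 H each → 6
  2 × C: 1 H each → 2
  1 × Cl: no H
  1 × N: 2 H
  Total hydrogens = 18.
Molecular formula: C8H18ClN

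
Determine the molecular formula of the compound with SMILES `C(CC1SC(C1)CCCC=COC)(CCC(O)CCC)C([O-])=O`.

C18H31O4S-

Heavy atoms from the SMILES: 18 C, 4 O, 1 S.
Implicit hydrogens by atom environment:
  9 × C: 2 H each → 18
  6 × C: 1 H each → 6
  2 × C: 3 H each → 6
  2 × O: no H
  1 × C: no H
  1 × O: 1 H
  1 × O (charge -1): no H
  1 × S: no H
  Total hydrogens = 31.
Net charge -1.
Molecular formula: C18H31O4S-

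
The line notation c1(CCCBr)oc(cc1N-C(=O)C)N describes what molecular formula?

Heavy atoms from the SMILES: 1 Br, 9 C, 2 N, 2 O.
Implicit hydrogens by atom environment:
  3 × C: 2 H each → 6
  3 × C (aromatic): no H
  1 × Br: no H
  1 × C: 3 H
  1 × C (aromatic): 1 H
  1 × C: no H
  1 × N: 2 H
  1 × N: 1 H
  1 × O (aromatic): no H
  1 × O: no H
  Total hydrogens = 13.
Molecular formula: C9H13BrN2O2

C9H13BrN2O2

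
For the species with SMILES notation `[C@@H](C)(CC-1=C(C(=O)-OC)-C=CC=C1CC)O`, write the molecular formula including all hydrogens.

C13H18O3

Heavy atoms from the SMILES: 13 C, 3 O.
Implicit hydrogens by atom environment:
  3 × C: 3 H each → 9
  3 × C (aromatic): 1 H each → 3
  3 × C (aromatic): no H
  2 × C: 2 H each → 4
  2 × O: no H
  1 × C: 1 H
  1 × C: no H
  1 × O: 1 H
  Total hydrogens = 18.
Molecular formula: C13H18O3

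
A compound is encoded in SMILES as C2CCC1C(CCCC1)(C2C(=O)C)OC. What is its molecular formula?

C13H22O2

Heavy atoms from the SMILES: 13 C, 2 O.
Implicit hydrogens by atom environment:
  7 × C: 2 H each → 14
  2 × C: 3 H each → 6
  2 × C: 1 H each → 2
  2 × C: no H
  2 × O: no H
  Total hydrogens = 22.
Molecular formula: C13H22O2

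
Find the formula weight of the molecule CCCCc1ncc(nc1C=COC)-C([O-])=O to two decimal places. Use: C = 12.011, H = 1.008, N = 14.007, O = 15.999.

Molecular formula: C12H15N2O3-.
M = 12×12.011 + 15×1.008 + 2×14.007 + 3×15.999 = 235.26 g/mol.

235.26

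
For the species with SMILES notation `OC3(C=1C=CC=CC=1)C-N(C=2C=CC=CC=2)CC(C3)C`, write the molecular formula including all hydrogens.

C18H21NO

Heavy atoms from the SMILES: 18 C, 1 N, 1 O.
Implicit hydrogens by atom environment:
  10 × C (aromatic): 1 H each → 10
  3 × C: 2 H each → 6
  2 × C (aromatic): no H
  1 × C: 3 H
  1 × C: 1 H
  1 × C: no H
  1 × N: no H
  1 × O: 1 H
  Total hydrogens = 21.
Molecular formula: C18H21NO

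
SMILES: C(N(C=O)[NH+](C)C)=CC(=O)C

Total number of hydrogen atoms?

13

Hydrogens are implicit in SMILES; fill each atom to its normal valence:
  3 × C: 3 H each → 9
  3 × C: 1 H each → 3
  2 × O: no H
  1 × C: no H
  1 × N (charge +1): 1 H
  1 × N: no H
  Total hydrogens = 13.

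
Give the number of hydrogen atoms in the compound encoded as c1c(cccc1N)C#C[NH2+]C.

11

Hydrogens are implicit in SMILES; fill each atom to its normal valence:
  4 × C (aromatic): 1 H each → 4
  2 × C (aromatic): no H
  2 × C: no H
  1 × C: 3 H
  1 × N: 2 H
  1 × N (charge +1): 2 H
  Total hydrogens = 11.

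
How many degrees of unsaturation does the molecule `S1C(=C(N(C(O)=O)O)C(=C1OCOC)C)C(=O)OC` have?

5

Molecular formula from the SMILES: C10H13NO7S.
DoU = (2C + 2 + N − H − X)/2 = (2·10 + 2 + 1 − 13 − 0)/2 = 10/2 = 5.
(Structurally: 1 ring(s) + 4 π bond(s) = 5.)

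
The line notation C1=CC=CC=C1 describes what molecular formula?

Heavy atoms from the SMILES: 6 C.
Implicit hydrogens by atom environment:
  6 × C (aromatic): 1 H each → 6
  Total hydrogens = 6.
Molecular formula: C6H6

C6H6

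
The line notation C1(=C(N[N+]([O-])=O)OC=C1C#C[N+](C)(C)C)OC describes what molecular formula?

Heavy atoms from the SMILES: 10 C, 3 N, 4 O.
Implicit hydrogens by atom environment:
  4 × C: 3 H each → 12
  3 × C (aromatic): no H
  2 × C: no H
  2 × N (charge +1): no H
  2 × O: no H
  1 × C (aromatic): 1 H
  1 × N: 1 H
  1 × O (aromatic): no H
  1 × O (charge -1): no H
  Total hydrogens = 14.
Net charge +1.
Molecular formula: C10H14N3O4+

C10H14N3O4+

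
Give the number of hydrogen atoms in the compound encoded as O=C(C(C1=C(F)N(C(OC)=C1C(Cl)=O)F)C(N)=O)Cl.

6

Hydrogens are implicit in SMILES; fill each atom to its normal valence:
  4 × C (aromatic): no H
  4 × O: no H
  3 × C: no H
  2 × Cl: no H
  2 × F: no H
  1 × C: 3 H
  1 × C: 1 H
  1 × N: 2 H
  1 × N (aromatic): no H
  Total hydrogens = 6.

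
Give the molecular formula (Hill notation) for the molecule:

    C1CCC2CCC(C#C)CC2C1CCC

Heavy atoms from the SMILES: 15 C.
Implicit hydrogens by atom environment:
  8 × C: 2 H each → 16
  5 × C: 1 H each → 5
  1 × C: 3 H
  1 × C: no H
  Total hydrogens = 24.
Molecular formula: C15H24

C15H24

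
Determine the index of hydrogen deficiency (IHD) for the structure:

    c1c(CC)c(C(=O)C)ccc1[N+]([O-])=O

6

Molecular formula from the SMILES: C10H11NO3.
DoU = (2C + 2 + N − H − X)/2 = (2·10 + 2 + 1 − 11 − 0)/2 = 12/2 = 6.
(Structurally: 1 ring(s) + 5 π bond(s) = 6.)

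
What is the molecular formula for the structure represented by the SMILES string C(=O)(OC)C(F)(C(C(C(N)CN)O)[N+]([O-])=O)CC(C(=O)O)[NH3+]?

C10H20FN4O7+

Heavy atoms from the SMILES: 10 C, 1 F, 4 N, 7 O.
Implicit hydrogens by atom environment:
  4 × C: 1 H each → 4
  4 × O: no H
  3 × C: no H
  2 × C: 2 H each → 4
  2 × N: 2 H each → 4
  2 × O: 1 H each → 2
  1 × C: 3 H
  1 × F: no H
  1 × N (charge +1): 3 H
  1 × N (charge +1): no H
  1 × O (charge -1): no H
  Total hydrogens = 20.
Net charge +1.
Molecular formula: C10H20FN4O7+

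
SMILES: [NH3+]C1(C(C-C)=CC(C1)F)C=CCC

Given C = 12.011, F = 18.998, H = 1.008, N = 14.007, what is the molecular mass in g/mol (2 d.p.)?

184.28

Molecular formula: C11H19FN+.
M = 11×12.011 + 1×18.998 + 19×1.008 + 1×14.007 = 184.28 g/mol.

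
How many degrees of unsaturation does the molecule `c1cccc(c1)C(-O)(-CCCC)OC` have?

Molecular formula from the SMILES: C12H18O2.
DoU = (2C + 2 + N − H − X)/2 = (2·12 + 2 + 0 − 18 − 0)/2 = 8/2 = 4.
(Structurally: 1 ring(s) + 3 π bond(s) = 4.)

4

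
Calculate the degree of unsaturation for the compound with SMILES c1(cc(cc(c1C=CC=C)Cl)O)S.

Molecular formula from the SMILES: C10H9ClOS.
DoU = (2C + 2 + N − H − X)/2 = (2·10 + 2 + 0 − 9 − 1)/2 = 12/2 = 6.
(Structurally: 1 ring(s) + 5 π bond(s) = 6.)

6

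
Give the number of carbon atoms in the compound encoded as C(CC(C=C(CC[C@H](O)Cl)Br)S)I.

The symbol for carbon appears 8 times in the SMILES. (Cl is a single chlorine, not C + l.)

8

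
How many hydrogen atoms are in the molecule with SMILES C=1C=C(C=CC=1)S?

6

Hydrogens are implicit in SMILES; fill each atom to its normal valence:
  5 × C (aromatic): 1 H each → 5
  1 × C (aromatic): no H
  1 × S: 1 H
  Total hydrogens = 6.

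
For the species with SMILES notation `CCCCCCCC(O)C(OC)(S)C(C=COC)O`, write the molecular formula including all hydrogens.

Heavy atoms from the SMILES: 14 C, 4 O, 1 S.
Implicit hydrogens by atom environment:
  6 × C: 2 H each → 12
  4 × C: 1 H each → 4
  3 × C: 3 H each → 9
  2 × O: 1 H each → 2
  2 × O: no H
  1 × C: no H
  1 × S: 1 H
  Total hydrogens = 28.
Molecular formula: C14H28O4S

C14H28O4S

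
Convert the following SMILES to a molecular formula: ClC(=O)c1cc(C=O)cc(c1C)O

C9H7ClO3

Heavy atoms from the SMILES: 9 C, 1 Cl, 3 O.
Implicit hydrogens by atom environment:
  4 × C (aromatic): no H
  2 × C (aromatic): 1 H each → 2
  2 × O: no H
  1 × C: 3 H
  1 × C: 1 H
  1 × C: no H
  1 × Cl: no H
  1 × O: 1 H
  Total hydrogens = 7.
Molecular formula: C9H7ClO3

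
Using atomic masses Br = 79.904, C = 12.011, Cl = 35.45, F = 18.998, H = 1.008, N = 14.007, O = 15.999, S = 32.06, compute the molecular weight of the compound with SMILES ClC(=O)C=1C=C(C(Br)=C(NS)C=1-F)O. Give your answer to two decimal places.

Molecular formula: C7H4BrClFNO2S.
M = 1×79.904 + 7×12.011 + 1×35.45 + 1×18.998 + 4×1.008 + 1×14.007 + 2×15.999 + 1×32.06 = 300.53 g/mol.

300.53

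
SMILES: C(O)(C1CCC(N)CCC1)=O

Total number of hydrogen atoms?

15

Hydrogens are implicit in SMILES; fill each atom to its normal valence:
  5 × C: 2 H each → 10
  2 × C: 1 H each → 2
  1 × C: no H
  1 × N: 2 H
  1 × O: 1 H
  1 × O: no H
  Total hydrogens = 15.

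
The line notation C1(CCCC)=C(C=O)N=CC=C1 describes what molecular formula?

Heavy atoms from the SMILES: 10 C, 1 N, 1 O.
Implicit hydrogens by atom environment:
  3 × C: 2 H each → 6
  3 × C (aromatic): 1 H each → 3
  2 × C (aromatic): no H
  1 × C: 3 H
  1 × C: 1 H
  1 × N (aromatic): no H
  1 × O: no H
  Total hydrogens = 13.
Molecular formula: C10H13NO

C10H13NO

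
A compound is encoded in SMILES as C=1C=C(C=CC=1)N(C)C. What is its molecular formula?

Heavy atoms from the SMILES: 8 C, 1 N.
Implicit hydrogens by atom environment:
  5 × C (aromatic): 1 H each → 5
  2 × C: 3 H each → 6
  1 × C (aromatic): no H
  1 × N: no H
  Total hydrogens = 11.
Molecular formula: C8H11N

C8H11N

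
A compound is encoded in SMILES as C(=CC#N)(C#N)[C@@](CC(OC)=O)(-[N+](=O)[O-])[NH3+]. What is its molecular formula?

C8H9N4O4+

Heavy atoms from the SMILES: 8 C, 4 N, 4 O.
Implicit hydrogens by atom environment:
  5 × C: no H
  3 × O: no H
  2 × N: no H
  1 × C: 3 H
  1 × C: 2 H
  1 × C: 1 H
  1 × N (charge +1): 3 H
  1 × N (charge +1): no H
  1 × O (charge -1): no H
  Total hydrogens = 9.
Net charge +1.
Molecular formula: C8H9N4O4+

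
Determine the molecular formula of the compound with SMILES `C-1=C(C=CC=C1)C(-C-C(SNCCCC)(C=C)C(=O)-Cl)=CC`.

Heavy atoms from the SMILES: 18 C, 1 Cl, 1 N, 1 O, 1 S.
Implicit hydrogens by atom environment:
  5 × C: 2 H each → 10
  5 × C (aromatic): 1 H each → 5
  3 × C: no H
  2 × C: 3 H each → 6
  2 × C: 1 H each → 2
  1 × C (aromatic): no H
  1 × Cl: no H
  1 × N: 1 H
  1 × O: no H
  1 × S: no H
  Total hydrogens = 24.
Molecular formula: C18H24ClNOS

C18H24ClNOS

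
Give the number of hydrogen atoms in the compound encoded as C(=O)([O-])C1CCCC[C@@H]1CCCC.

19

Hydrogens are implicit in SMILES; fill each atom to its normal valence:
  7 × C: 2 H each → 14
  2 × C: 1 H each → 2
  1 × C: 3 H
  1 × C: no H
  1 × O: no H
  1 × O (charge -1): no H
  Total hydrogens = 19.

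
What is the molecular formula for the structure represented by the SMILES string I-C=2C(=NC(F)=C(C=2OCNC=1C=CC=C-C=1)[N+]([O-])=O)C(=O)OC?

C14H11FIN3O5

Heavy atoms from the SMILES: 14 C, 1 F, 1 I, 3 N, 5 O.
Implicit hydrogens by atom environment:
  6 × C (aromatic): no H
  5 × C (aromatic): 1 H each → 5
  4 × O: no H
  1 × C: 3 H
  1 × C: 2 H
  1 × C: no H
  1 × F: no H
  1 × I: no H
  1 × N: 1 H
  1 × N (aromatic): no H
  1 × N (charge +1): no H
  1 × O (charge -1): no H
  Total hydrogens = 11.
Molecular formula: C14H11FIN3O5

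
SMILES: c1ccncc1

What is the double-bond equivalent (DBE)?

4

Molecular formula from the SMILES: C5H5N.
DoU = (2C + 2 + N − H − X)/2 = (2·5 + 2 + 1 − 5 − 0)/2 = 8/2 = 4.
(Structurally: 1 ring(s) + 3 π bond(s) = 4.)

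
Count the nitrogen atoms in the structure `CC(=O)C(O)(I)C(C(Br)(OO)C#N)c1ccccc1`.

1

The symbol for nitrogen appears 1 time in the SMILES.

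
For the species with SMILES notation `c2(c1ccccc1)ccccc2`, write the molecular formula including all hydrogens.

C12H10

Heavy atoms from the SMILES: 12 C.
Implicit hydrogens by atom environment:
  10 × C (aromatic): 1 H each → 10
  2 × C (aromatic): no H
  Total hydrogens = 10.
Molecular formula: C12H10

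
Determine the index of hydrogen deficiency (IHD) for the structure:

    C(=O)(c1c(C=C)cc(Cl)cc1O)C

6

Molecular formula from the SMILES: C10H9ClO2.
DoU = (2C + 2 + N − H − X)/2 = (2·10 + 2 + 0 − 9 − 1)/2 = 12/2 = 6.
(Structurally: 1 ring(s) + 5 π bond(s) = 6.)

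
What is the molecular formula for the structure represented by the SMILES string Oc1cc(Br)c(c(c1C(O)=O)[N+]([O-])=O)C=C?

C9H6BrNO5

Heavy atoms from the SMILES: 1 Br, 9 C, 1 N, 5 O.
Implicit hydrogens by atom environment:
  5 × C (aromatic): no H
  2 × O: 1 H each → 2
  2 × O: no H
  1 × Br: no H
  1 × C: 2 H
  1 × C (aromatic): 1 H
  1 × C: 1 H
  1 × C: no H
  1 × N (charge +1): no H
  1 × O (charge -1): no H
  Total hydrogens = 6.
Molecular formula: C9H6BrNO5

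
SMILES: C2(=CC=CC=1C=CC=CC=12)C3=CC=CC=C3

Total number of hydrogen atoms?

Hydrogens are implicit in SMILES; fill each atom to its normal valence:
  12 × C (aromatic): 1 H each → 12
  4 × C (aromatic): no H
  Total hydrogens = 12.

12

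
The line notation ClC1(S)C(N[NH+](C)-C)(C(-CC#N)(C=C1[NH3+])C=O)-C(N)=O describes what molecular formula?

[C11H18ClN5O2S]2+

Heavy atoms from the SMILES: 11 C, 1 Cl, 5 N, 2 O, 1 S.
Implicit hydrogens by atom environment:
  6 × C: no H
  2 × C: 3 H each → 6
  2 × C: 1 H each → 2
  2 × O: no H
  1 × C: 2 H
  1 × Cl: no H
  1 × N (charge +1): 3 H
  1 × N: 2 H
  1 × N: 1 H
  1 × N (charge +1): 1 H
  1 × N: no H
  1 × S: 1 H
  Total hydrogens = 18.
Net charge +2.
Molecular formula: [C11H18ClN5O2S]2+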